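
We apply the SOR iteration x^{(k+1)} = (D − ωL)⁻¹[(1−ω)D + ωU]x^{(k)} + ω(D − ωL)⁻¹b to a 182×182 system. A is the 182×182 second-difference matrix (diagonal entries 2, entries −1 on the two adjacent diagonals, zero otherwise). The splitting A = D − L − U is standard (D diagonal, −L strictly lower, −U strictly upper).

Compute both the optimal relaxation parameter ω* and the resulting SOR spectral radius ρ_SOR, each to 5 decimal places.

ρ_J = max_k |cos(kπ/183)| = cos(π/183) = 0.99985
√(1 − cos²(π/183)) = sin(π/183) ≈ 0.017166.
Young: ω* = 2/(1+√(1−ρ_J²)) = 2/(1+0.017166) = 2/1.017166 = 1.96625.
ρ_SOR = ω* − 1 ≈ 0.96625.

ω* = 1.96625, ρ_SOR = 0.96625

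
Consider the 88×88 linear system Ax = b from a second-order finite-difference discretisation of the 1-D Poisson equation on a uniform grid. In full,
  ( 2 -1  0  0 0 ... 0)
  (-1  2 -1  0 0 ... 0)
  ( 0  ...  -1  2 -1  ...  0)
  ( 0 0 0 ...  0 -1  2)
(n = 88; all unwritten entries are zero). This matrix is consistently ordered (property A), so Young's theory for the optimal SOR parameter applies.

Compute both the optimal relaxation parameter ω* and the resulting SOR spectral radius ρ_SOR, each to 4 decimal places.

B_J for the 88×88 system has eigenvalues cos(kπ/89); ρ_J = cos(π/89) = 0.9994.
root = sin(π/89) = 0.03529  (since 1−cos² = sin²).
Then 2/(1+√(1−ρ_J²)) = 2/(1+0.03529); ω* = 2/1.03529 = 1.9318.
[ρ_SOR] ω* − 1 = 0.9318.

ω* = 1.9318, ρ_SOR = 0.9318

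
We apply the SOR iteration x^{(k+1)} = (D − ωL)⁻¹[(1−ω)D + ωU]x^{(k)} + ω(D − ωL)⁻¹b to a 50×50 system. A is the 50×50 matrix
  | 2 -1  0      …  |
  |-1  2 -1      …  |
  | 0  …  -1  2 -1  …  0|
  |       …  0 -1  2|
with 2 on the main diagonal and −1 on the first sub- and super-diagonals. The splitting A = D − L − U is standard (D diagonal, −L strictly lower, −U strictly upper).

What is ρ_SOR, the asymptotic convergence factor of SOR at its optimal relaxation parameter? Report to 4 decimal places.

[ρ_J] n=50: ρ(B_J) = cos(π/(n+1)) = cos(π/51) = 0.9981.
√(1−ρ_J²) simplifies to sin(π/51) = 0.06156.
So ω* = 2/1.06156 = 1.8840 (Young).
and ρ(B_{ω*}) = 1.8840 − 1 = 0.8840.

ρ_SOR = 0.8840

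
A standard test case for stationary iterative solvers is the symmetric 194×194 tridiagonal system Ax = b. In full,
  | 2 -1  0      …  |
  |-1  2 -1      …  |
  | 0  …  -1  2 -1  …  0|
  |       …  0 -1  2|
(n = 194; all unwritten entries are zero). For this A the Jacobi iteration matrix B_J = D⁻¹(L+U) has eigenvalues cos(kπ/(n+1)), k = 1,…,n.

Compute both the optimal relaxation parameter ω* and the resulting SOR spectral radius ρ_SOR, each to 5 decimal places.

[ρ_J] n=194: ρ(B_J) = cos(π/(n+1)) = cos(π/195) = 0.99987.
√(1−ρ_J²) = |sin(π/195)| = 0.016110
[ω*] 2 ÷ (1 + 0.016110) = 2 ÷ 1.016110 = 1.96829.
At ω = 1.96829 every |λ(B_ω)| = ω−1, so ρ_SOR = 0.96829.

ω* = 1.96829, ρ_SOR = 0.96829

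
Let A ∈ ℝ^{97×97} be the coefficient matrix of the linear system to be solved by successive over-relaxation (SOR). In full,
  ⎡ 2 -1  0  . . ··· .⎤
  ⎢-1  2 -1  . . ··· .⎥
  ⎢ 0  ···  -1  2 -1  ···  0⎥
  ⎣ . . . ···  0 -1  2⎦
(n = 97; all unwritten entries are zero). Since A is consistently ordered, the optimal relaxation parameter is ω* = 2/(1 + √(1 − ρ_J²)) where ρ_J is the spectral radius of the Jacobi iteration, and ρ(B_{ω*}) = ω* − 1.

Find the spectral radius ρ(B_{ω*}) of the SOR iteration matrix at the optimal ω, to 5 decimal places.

spectrum of D⁻¹(L+U) = {cos(kπ/98) : 1≤k≤97}; ρ_J = cos(π/98) = 0.99949.
1 − cos²(π/98) = sin²(π/98) ⇒ √(1−ρ_J²) = sin(π/98) = 0.032052.
So ω* = 2/1.032052 = 1.93789 (Young).
ρ_SOR = ω* − 1 ≈ 0.93789.

ρ_SOR = 0.93789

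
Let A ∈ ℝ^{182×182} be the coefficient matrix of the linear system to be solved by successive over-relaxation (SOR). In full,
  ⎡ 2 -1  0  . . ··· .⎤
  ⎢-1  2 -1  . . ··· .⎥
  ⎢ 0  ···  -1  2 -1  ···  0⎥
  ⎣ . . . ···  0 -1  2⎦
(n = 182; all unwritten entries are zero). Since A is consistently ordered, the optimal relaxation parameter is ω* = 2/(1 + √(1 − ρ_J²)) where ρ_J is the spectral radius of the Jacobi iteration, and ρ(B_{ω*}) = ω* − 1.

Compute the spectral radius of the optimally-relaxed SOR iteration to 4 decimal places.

[ρ_J] n=182: ρ(B_J) = cos(π/(n+1)) = cos(π/183) = 0.9999.
root = sin(π/183) = 0.01717  (since 1−cos² = sin²).
[ω*] 2 ÷ (1 + 0.01717) = 2 ÷ 1.01717 = 1.9662.
ρ_SOR = ω* − 1 ≈ 0.9662.

ρ_SOR = 0.9662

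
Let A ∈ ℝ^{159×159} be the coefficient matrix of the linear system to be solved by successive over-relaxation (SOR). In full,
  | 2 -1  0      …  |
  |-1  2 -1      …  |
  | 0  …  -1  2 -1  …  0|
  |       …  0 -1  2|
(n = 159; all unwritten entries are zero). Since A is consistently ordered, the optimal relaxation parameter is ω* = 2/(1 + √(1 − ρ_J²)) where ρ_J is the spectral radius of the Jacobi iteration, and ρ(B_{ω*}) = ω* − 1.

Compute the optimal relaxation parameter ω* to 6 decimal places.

ω* = 1.961489

With n=159, ρ(Jacobi) = cos(π/160) = 0.999807.
√(1 − cos²(π/160)) = sin(π/160) ≈ 0.0196337.
ω* = 2/(1+0.0196337) = 1.961489
ρ_SOR = ω* − 1 = 1.961489 − 1 = 0.961489.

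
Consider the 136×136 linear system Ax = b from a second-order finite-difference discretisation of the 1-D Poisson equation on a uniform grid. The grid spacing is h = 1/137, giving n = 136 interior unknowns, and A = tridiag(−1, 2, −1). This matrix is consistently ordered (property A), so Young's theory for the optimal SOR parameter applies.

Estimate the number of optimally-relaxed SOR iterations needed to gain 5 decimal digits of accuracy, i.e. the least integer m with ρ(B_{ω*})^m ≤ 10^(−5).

m = 252

With n=136, ρ(Jacobi) = cos(π/137) = 0.9997371.
1 − cos²(π/137) = sin²(π/137) ⇒ √(1−ρ_J²) = sin(π/137) = 0.0229293.
Young: ω* = 2/(1+√(1−ρ_J²)) = 2/(1+0.0229293) = 2/1.0229293 = 1.9551693.
At ω = 1.9551693 every |λ(B_ω)| = ω−1, so ρ_SOR = 0.9551693.
ρ_SOR^m ≤ 10^(−5) ⇔ m ≥ 5·ln10/(−ln 0.9551693) = 11.5129/0.0458667 = 251.008; m = ⌈251.008⌉ = 252.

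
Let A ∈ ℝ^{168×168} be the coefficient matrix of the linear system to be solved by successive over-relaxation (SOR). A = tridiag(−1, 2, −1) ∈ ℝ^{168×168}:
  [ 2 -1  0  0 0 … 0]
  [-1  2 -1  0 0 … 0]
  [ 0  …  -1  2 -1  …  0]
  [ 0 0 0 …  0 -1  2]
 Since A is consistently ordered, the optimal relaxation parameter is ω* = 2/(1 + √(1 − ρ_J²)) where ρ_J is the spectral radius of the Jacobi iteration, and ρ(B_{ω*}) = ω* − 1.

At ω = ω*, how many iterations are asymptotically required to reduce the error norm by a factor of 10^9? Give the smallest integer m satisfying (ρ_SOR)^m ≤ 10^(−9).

ρ_J = max_k |cos(kπ/169)| = cos(π/169) = 0.9998272
√(1−ρ_J²) simplifies to sin(π/169) = 0.0185882.
ω* = 2/(1 + 0.0185882) = 2/1.0185882 = 1.9635020.
ρ_SOR = ω* − 1 ≈ 0.9635020.
(0.9635020)^m ≤ 10^{−9}  ⇒  m·ln(0.9635020) ≤ −9·ln10  ⇒  m ≥ 557.367  ⇒  m = 558

m = 558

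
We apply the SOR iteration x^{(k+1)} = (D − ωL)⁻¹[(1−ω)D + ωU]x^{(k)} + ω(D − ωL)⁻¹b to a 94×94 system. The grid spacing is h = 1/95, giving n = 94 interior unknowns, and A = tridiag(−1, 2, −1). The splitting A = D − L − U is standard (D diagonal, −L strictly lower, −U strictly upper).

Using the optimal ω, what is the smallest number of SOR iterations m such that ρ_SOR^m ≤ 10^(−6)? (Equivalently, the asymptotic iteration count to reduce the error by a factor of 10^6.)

With n=94, ρ(Jacobi) = cos(π/95) = 0.9994533.
√(1−ρ_J²) simplifies to sin(π/95) = 0.0330634.
ω* = 2/(1 + 0.0330634) = 2/1.0330634 = 1.9359896.
At ω = 1.9359896 every |λ(B_ω)| = ω−1, so ρ_SOR = 0.9359896.
Need (0.9359896)^m ≤ 10^(−6): m ≥ 6·ln10/|ln 0.9359896| = 13.8155/0.0661509 = 208.848 ⇒ m = 209.

m = 209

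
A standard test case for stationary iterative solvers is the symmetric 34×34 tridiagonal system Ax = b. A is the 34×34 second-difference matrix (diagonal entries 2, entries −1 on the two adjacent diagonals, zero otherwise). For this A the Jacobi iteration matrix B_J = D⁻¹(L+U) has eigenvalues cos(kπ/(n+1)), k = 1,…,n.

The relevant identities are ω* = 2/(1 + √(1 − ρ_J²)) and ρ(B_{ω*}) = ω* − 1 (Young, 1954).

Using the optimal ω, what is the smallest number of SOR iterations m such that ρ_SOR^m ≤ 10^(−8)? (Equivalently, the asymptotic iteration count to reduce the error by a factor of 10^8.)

ρ_J = max_k |cos(kπ/35)| = cos(π/35) = 0.9959743
root = sin(π/35) = 0.0896393  (since 1−cos² = sin²).
[ω*] 2 ÷ (1 + 0.0896393) = 2 ÷ 1.0896393 = 1.8354698.
At ω = 1.8354698 every |λ(B_ω)| = ω−1, so ρ_SOR = 0.8354698.
m ≥ 8·ln10 / (−ln 0.8354698) = 102.473; smallest integer m = 103.

m = 103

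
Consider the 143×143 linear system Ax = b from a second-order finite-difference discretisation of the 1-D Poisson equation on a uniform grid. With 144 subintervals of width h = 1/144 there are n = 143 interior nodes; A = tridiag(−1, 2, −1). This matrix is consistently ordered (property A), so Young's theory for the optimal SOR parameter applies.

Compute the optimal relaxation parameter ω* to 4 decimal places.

ω* = 1.9573

With n=143, ρ(Jacobi) = cos(π/144) = 0.9998.
√(1−ρ_J²) = |sin(π/144)| = 0.02181
Young: ω* = 2/(1+√(1−ρ_J²)) = 2/(1+0.02181) = 2/1.02181 = 1.9573.
At ω = 1.9573 every |λ(B_ω)| = ω−1, so ρ_SOR = 0.9573.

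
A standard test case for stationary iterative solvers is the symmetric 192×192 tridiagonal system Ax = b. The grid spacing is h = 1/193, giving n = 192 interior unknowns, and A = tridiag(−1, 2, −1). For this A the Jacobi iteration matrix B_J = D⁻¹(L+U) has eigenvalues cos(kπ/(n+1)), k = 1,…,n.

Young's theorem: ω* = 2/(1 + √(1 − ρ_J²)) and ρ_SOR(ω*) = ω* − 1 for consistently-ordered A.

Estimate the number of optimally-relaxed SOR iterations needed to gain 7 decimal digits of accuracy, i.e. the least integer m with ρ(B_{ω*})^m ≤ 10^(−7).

½·tridiag(1,0,1) at n=192: λ_k = cos(kπ/193); max |λ| at k=1 ⇒ ρ_J = cos(π/193) ≈ 0.9998675.
1 − cos²(π/193) = sin²(π/193) ⇒ √(1−ρ_J²) = sin(π/193) = 0.0162770.
So ω* = 2/1.0162770 = 1.9679674 (Young).
ρ(B_{ω*}) = ω*−1 = 0.9679674
For 7 digits: m = 7·ln10 / (−ln 0.9679674) = 16.1181/0.0325569 = 495.075; round up → m = 496.

m = 496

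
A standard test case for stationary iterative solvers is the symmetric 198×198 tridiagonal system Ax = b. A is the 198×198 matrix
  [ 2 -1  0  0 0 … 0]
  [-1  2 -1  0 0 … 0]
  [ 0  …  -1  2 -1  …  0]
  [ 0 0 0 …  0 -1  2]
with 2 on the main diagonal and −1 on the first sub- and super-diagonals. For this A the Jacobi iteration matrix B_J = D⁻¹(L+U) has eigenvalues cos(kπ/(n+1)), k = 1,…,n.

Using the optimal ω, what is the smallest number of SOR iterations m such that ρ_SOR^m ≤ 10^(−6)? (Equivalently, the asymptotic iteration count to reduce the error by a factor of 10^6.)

spectrum of D⁻¹(L+U) = {cos(kπ/199) : 1≤k≤198}; ρ_J = cos(π/199) = 0.9998754.
root = sin(π/199) = 0.0157862  (since 1−cos² = sin²).
Young: ω* = 2/(1+√(1−ρ_J²)) = 2/(1+0.0157862) = 2/1.0157862 = 1.9689183.
and ρ(B_{ω*}) = 1.9689183 − 1 = 0.9689183.
ρ_SOR^m ≤ 10^(−6) ⇔ m ≥ 6·ln10/(−ln 0.9689183) = 13.8155/0.031575 = 437.546; m = ⌈437.546⌉ = 438.

m = 438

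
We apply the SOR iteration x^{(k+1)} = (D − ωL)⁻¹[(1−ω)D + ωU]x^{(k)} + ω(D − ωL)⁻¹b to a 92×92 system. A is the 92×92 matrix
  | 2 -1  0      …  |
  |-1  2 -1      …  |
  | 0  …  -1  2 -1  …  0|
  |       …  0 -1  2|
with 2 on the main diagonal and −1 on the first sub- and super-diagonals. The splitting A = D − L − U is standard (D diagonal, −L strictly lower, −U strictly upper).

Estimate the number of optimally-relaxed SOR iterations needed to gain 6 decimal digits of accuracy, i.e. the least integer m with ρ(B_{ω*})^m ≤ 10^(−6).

m = 205

[ρ_J] n=92: ρ(B_J) = cos(π/(n+1)) = cos(π/93) = 0.9994295.
root = sin(π/93) = 0.0337741  (since 1−cos² = sin²).
[ω*] 2 ÷ (1 + 0.0337741) = 2 ÷ 1.0337741 = 1.9346586.
ρ(B_{ω*}) = ω*−1 = 0.9346586
For 6 digits: m = 6·ln10 / (−ln 0.9346586) = 13.8155/0.067574 = 204.450; round up → m = 205.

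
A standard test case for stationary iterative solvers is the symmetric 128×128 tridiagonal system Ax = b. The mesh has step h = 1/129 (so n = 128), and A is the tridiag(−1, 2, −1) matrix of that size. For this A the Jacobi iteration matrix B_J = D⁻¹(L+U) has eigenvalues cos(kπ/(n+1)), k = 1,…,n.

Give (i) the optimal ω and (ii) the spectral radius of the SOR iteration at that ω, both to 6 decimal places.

ω* = 1.952456, ρ_SOR = 0.952456

With n=128, ρ(Jacobi) = cos(π/129) = 0.999703.
root = sin(π/129) = 0.0243510  (since 1−cos² = sin²).
[ω*] 2 ÷ (1 + 0.0243510) = 2 ÷ 1.0243510 = 1.952456.
ρ(B_{ω*}) = ω*−1 = 0.952456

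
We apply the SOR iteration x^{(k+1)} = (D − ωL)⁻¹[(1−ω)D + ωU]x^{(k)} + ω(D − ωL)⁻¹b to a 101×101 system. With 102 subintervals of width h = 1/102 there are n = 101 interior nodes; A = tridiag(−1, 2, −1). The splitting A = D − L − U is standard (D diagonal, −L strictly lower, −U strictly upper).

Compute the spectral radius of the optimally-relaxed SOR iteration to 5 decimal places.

ρ_SOR = 0.94025

n=101: λ(B_J) = 1 − λ(A)/2 = cos(kπ/102); k=1 gives ρ_J = 0.99953.
√(1−ρ_J²) simplifies to sin(π/102) = 0.030795.
ω* = 2/(1 + 0.030795) = 2/1.030795 = 1.94025.
ρ_SOR = ω* − 1 = 1.94025 − 1 = 0.94025.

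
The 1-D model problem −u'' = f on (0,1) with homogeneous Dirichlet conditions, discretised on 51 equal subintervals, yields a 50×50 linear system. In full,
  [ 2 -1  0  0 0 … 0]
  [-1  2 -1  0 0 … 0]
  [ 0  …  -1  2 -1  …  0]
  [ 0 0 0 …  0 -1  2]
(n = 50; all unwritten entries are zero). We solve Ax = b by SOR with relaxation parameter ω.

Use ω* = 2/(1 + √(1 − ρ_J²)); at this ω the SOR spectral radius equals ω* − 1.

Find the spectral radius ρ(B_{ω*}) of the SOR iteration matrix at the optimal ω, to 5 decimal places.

With n=50, ρ(Jacobi) = cos(π/51) = 0.99810.
1 − cos²(π/51) = sin²(π/51) ⇒ √(1−ρ_J²) = sin(π/51) = 0.061561.
ω* = 2 / (1 + 0.061561) = 2 / 1.061561 ≈ 1.88402.
ρ_SOR = ω* − 1 ≈ 0.88402.

ρ_SOR = 0.88402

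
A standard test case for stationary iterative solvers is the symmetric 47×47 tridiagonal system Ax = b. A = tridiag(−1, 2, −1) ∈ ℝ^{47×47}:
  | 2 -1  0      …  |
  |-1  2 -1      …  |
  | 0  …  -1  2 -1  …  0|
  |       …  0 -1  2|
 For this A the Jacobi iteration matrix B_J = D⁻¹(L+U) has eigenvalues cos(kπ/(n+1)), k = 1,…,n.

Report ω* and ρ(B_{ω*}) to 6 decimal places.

[ρ_J] n=47: ρ(B_J) = cos(π/(n+1)) = cos(π/48) = 0.997859.
root = sin(π/48) = 0.0654031  (since 1−cos² = sin²).
Young: ω* = 2/(1+√(1−ρ_J²)) = 2/(1+0.0654031) = 2/1.0654031 = 1.877224.
ρ(B_{ω*}) = ω*−1 = 0.877224

ω* = 1.877224, ρ_SOR = 0.877224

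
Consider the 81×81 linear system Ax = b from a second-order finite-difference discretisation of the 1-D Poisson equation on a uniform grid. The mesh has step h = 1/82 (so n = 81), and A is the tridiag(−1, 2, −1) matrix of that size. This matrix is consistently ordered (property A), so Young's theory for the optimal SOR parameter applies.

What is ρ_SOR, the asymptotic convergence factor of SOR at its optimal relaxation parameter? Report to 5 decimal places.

ρ_SOR = 0.92622

spectrum of D⁻¹(L+U) = {cos(kπ/82) : 1≤k≤81}; ρ_J = cos(π/82) = 0.99927.
1 − cos²(π/82) = sin²(π/82) ⇒ √(1−ρ_J²) = sin(π/82) = 0.038303.
ω* = 2 / (1 + 0.038303) = 2 / 1.038303 ≈ 1.92622.
[ρ_SOR] ω* − 1 = 0.92622.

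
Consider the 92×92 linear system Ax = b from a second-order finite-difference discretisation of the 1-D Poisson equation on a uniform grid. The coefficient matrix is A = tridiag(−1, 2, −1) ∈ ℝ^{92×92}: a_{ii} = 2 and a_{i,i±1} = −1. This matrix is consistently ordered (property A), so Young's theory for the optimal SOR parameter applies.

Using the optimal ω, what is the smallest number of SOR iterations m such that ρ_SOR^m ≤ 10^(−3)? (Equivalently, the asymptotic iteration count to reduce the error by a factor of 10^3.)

ρ_J = max_k |cos(kπ/93)| = cos(π/93) = 0.9994295
root = sin(π/93) = 0.0337741  (since 1−cos² = sin²).
ω* = 2/(1 + 0.0337741) = 2/1.0337741 = 1.9346586.
Hence ρ(B_{ω*}) = 1.9346586 − 1 = 0.9346586.
3·ln10 = 6.90776; −ln(0.9346586) = 0.067574; m = ⌈6.90776/0.067574⌉ = ⌈102.225⌉ = 103.

m = 103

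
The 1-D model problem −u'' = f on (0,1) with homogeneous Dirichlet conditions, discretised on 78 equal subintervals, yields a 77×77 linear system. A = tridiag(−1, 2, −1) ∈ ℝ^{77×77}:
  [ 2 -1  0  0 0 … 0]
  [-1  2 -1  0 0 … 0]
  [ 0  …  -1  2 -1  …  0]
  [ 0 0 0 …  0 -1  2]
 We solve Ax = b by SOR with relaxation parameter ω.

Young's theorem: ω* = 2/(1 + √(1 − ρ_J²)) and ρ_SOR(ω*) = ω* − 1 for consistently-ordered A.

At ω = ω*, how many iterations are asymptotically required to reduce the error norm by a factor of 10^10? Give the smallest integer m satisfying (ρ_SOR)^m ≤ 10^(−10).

ρ_J = max_k |cos(kπ/78)| = cos(π/78) = 0.9991890
root = sin(π/78) = 0.0402659  (since 1−cos² = sin²).
ω* = 2/(1 + 0.0402659) = 2/1.0402659 = 1.9225854.
and ρ(B_{ω*}) = 1.9225854 − 1 = 0.9225854.
(0.9225854)^m ≤ 10^{−10}  ⇒  m·ln(0.9225854) ≤ −10·ln10  ⇒  m ≥ 285.769  ⇒  m = 286

m = 286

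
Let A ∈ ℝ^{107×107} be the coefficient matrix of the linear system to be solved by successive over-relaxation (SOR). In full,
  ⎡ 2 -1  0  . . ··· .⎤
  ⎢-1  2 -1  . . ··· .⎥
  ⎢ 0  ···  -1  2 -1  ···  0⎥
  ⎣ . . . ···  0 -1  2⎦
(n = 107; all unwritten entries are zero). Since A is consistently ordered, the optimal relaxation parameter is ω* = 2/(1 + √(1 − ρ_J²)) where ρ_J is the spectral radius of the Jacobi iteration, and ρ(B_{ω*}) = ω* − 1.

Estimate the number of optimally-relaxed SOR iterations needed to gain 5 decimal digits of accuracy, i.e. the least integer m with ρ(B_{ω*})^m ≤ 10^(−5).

ρ_J = max_k |cos(kπ/108)| = cos(π/108) = 0.9995770
1 − cos²(π/108) = sin²(π/108) ⇒ √(1−ρ_J²) = sin(π/108) = 0.0290847.
ω* = 2/(1+0.0290847) = 1.9434746
ρ(B_{ω*}) = ω*−1 = 0.9434746
5·ln10 = 11.5129; −ln(0.9434746) = 0.0581858; m = ⌈11.5129/0.0581858⌉ = ⌈197.864⌉ = 198.

m = 198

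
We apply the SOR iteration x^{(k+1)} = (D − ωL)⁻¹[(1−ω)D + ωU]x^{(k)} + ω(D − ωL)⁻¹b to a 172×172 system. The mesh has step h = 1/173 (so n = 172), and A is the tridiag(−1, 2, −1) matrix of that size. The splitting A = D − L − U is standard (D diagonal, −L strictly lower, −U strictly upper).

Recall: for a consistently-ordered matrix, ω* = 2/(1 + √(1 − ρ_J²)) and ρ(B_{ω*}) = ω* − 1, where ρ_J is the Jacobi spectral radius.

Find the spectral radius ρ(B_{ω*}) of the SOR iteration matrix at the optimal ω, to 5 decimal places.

ρ_SOR = 0.96433

B_J for the 172×172 system has eigenvalues cos(kπ/173); ρ_J = cos(π/173) = 0.99984.
root = sin(π/173) = 0.018158  (since 1−cos² = sin²).
ω* = 2/(1+0.018158) = 1.96433
At ω = 1.96433 every |λ(B_ω)| = ω−1, so ρ_SOR = 0.96433.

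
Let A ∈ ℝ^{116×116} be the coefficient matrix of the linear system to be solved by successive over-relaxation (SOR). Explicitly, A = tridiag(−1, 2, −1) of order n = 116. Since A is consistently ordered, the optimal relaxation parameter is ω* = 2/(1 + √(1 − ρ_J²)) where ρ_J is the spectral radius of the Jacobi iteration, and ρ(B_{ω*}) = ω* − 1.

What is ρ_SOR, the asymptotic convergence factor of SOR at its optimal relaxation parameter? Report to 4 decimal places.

n=116: λ(B_J) = 1 − λ(A)/2 = cos(kπ/117); k=1 gives ρ_J = 0.9996.
√(1−ρ_J²) = |sin(π/117)| = 0.02685
Then 2/(1+√(1−ρ_J²)) = 2/(1+0.02685); ω* = 2/1.02685 = 1.9477.
ρ_SOR = ω* − 1 ≈ 0.9477.

ρ_SOR = 0.9477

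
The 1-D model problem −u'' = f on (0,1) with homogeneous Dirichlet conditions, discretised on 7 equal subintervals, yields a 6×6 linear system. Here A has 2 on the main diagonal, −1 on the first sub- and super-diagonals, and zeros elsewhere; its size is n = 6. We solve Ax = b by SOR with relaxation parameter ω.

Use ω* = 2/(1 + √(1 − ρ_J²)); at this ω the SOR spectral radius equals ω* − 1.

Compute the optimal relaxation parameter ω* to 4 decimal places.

ω* = 1.3948

B_J for the 6×6 system has eigenvalues cos(kπ/7); ρ_J = cos(π/7) = 0.9010.
1 − cos²(π/7) = sin²(π/7) ⇒ √(1−ρ_J²) = sin(π/7) = 0.43388.
ω* = 2/(1+0.43388) = 1.3948
[ρ_SOR] ω* − 1 = 0.3948.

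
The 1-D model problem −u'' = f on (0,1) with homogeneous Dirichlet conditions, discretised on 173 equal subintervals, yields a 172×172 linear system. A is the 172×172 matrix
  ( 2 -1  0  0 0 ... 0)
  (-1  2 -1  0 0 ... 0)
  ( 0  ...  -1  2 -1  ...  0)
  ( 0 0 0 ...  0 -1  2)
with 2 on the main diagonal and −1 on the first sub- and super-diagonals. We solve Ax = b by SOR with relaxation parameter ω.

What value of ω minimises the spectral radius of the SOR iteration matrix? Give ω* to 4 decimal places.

ω* = 1.9643

B_J for the 172×172 system has eigenvalues cos(kπ/173); ρ_J = cos(π/173) = 0.9998.
root = sin(π/173) = 0.01816  (since 1−cos² = sin²).
[ω*] 2 ÷ (1 + 0.01816) = 2 ÷ 1.01816 = 1.9643.
and ρ(B_{ω*}) = 1.9643 − 1 = 0.9643.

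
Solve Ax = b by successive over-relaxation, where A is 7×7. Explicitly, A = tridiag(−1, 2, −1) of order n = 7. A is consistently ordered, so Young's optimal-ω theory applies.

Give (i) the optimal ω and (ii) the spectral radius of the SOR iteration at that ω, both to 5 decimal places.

ω* = 1.44646, ρ_SOR = 0.44646

B_J for the 7×7 system has eigenvalues cos(kπ/8); ρ_J = cos(π/8) = 0.92388.
√(1−ρ_J²) = |sin(π/8)| = 0.382683
Then 2/(1+√(1−ρ_J²)) = 2/(1+0.382683); ω* = 2/1.382683 = 1.44646.
ρ(B_{ω*}) = ω*−1 = 0.44646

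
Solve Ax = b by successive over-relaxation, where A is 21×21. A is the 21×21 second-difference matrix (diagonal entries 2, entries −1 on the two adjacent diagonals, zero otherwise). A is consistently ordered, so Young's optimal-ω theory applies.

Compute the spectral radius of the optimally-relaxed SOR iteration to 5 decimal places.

With n=21, ρ(Jacobi) = cos(π/22) = 0.98982.
√(1 − cos²(π/22)) = sin(π/22) ≈ 0.142315.
So ω* = 2/1.142315 = 1.75083 (Young).
ρ_SOR = ω* − 1 ≈ 0.75083.

ρ_SOR = 0.75083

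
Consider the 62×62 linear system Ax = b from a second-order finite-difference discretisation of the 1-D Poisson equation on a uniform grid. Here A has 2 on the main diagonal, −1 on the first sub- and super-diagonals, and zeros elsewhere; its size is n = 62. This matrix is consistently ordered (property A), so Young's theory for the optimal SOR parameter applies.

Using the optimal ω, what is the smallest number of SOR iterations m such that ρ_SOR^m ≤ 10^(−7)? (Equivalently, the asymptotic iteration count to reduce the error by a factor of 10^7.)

m = 162

½·tridiag(1,0,1) at n=62: λ_k = cos(kπ/63); max |λ| at k=1 ⇒ ρ_J = cos(π/63) ≈ 0.9987569.
root = sin(π/63) = 0.0498459  (since 1−cos² = sin²).
So ω* = 2/1.0498459 = 1.9050415 (Young).
At ω = 1.9050415 every |λ(B_ω)| = ω−1, so ρ_SOR = 0.9050415.
(0.9050415)^m ≤ 10^{−7}  ⇒  m·ln(0.9050415) ≤ −7·ln10  ⇒  m ≥ 161.545  ⇒  m = 162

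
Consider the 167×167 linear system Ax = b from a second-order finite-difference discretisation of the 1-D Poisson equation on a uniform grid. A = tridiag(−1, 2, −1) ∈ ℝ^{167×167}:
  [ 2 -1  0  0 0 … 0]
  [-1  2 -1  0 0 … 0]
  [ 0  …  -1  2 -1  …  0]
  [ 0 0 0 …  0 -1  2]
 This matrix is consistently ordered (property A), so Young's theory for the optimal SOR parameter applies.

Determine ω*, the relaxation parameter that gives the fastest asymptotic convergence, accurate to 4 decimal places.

[ρ_J] n=167: ρ(B_J) = cos(π/(n+1)) = cos(π/168) = 0.9998.
root = sin(π/168) = 0.01870  (since 1−cos² = sin²).
ω* = 2 / (1 + 0.01870) = 2 / 1.01870 ≈ 1.9633.
[ρ_SOR] ω* − 1 = 0.9633.

ω* = 1.9633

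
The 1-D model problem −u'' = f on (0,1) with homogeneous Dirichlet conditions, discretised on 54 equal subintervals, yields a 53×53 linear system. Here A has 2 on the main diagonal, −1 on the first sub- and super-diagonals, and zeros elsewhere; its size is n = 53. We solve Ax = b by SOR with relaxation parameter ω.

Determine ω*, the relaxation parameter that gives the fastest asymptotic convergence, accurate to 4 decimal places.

B_J for the 53×53 system has eigenvalues cos(kπ/54); ρ_J = cos(π/54) = 0.9983.
1 − cos²(π/54) = sin²(π/54) ⇒ √(1−ρ_J²) = sin(π/54) = 0.05814.
[ω*] 2 ÷ (1 + 0.05814) = 2 ÷ 1.05814 = 1.8901.
and ρ(B_{ω*}) = 1.8901 − 1 = 0.8901.

ω* = 1.8901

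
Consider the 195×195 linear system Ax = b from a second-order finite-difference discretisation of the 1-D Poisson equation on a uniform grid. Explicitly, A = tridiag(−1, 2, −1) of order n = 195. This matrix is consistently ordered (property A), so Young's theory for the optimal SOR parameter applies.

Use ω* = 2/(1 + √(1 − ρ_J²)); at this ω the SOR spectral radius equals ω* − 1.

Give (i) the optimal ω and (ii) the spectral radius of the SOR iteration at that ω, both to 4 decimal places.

ρ_J = max_k |cos(kπ/196)| = cos(π/196) = 0.9999
root = sin(π/196) = 0.01603  (since 1−cos² = sin²).
ω* = 2 / (1 + 0.01603) = 2 / 1.01603 ≈ 1.9684.
ρ_SOR = ω* − 1 = 1.9684 − 1 = 0.9684.

ω* = 1.9684, ρ_SOR = 0.9684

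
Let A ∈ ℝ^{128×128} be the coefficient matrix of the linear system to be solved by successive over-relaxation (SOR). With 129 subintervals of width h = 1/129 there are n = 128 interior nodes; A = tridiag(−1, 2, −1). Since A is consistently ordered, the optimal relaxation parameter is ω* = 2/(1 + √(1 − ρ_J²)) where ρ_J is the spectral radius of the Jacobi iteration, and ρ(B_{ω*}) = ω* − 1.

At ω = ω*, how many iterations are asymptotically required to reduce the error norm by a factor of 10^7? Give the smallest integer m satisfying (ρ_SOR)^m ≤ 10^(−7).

[ρ_J] n=128: ρ(B_J) = cos(π/(n+1)) = cos(π/129) = 0.9997035.
√(1−ρ_J²) = |sin(π/129)| = 0.0243510
ω* = 2/(1+0.0243510) = 1.9524558
[ρ_SOR] ω* − 1 = 0.9524558.
(0.9524558)^m ≤ 10^{−7}  ⇒  m·ln(0.9524558) ≤ −7·ln10  ⇒  m ≥ 330.888  ⇒  m = 331

m = 331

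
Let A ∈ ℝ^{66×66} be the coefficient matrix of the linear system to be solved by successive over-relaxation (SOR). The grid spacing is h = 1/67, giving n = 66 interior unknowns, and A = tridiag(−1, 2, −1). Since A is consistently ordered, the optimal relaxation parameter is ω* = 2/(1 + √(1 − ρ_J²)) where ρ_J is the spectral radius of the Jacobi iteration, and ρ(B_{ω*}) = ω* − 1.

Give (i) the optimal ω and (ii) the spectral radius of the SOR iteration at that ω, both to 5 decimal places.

ω* = 1.91045, ρ_SOR = 0.91045

spectrum of D⁻¹(L+U) = {cos(kπ/67) : 1≤k≤66}; ρ_J = cos(π/67) = 0.99890.
√(1 − cos²(π/67)) = sin(π/67) ≈ 0.046872.
ω* = 2/(1+0.046872) = 1.91045
ρ(B_{ω*}) = ω*−1 = 0.91045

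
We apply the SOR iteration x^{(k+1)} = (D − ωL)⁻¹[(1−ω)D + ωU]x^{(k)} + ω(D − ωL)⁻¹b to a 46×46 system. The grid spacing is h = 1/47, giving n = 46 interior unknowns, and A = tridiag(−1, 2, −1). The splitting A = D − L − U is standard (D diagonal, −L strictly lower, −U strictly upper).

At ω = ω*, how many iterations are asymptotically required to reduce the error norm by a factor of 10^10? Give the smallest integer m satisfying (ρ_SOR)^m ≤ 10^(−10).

m = 173

spectrum of D⁻¹(L+U) = {cos(kπ/47) : 1≤k≤46}; ρ_J = cos(π/47) = 0.9977669.
√(1−ρ_J²) = |sin(π/47)| = 0.0667926
[ω*] 2 ÷ (1 + 0.0667926) = 2 ÷ 1.0667926 = 1.8747787.
At ω = 1.8747787 every |λ(B_ω)| = ω−1, so ρ_SOR = 0.8747787.
Need (0.8747787)^m ≤ 10^(−10): m ≥ 10·ln10/|ln 0.8747787| = 23.0259/0.133784 = 172.113 ⇒ m = 173.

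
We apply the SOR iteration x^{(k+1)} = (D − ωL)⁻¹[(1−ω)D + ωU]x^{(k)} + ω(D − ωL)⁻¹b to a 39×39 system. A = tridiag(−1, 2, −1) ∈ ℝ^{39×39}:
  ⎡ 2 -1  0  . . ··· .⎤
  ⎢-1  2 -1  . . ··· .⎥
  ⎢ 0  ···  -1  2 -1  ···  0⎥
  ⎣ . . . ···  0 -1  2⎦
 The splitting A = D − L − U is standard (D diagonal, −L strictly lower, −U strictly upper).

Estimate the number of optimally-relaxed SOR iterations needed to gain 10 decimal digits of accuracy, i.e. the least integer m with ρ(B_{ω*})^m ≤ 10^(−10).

m = 147

With n=39, ρ(Jacobi) = cos(π/40) = 0.9969173.
√(1−ρ_J²) simplifies to sin(π/40) = 0.0784591.
Then 2/(1+√(1−ρ_J²)) = 2/(1+0.0784591); ω* = 2/1.0784591 = 1.8544978.
ρ_SOR = ω* − 1 ≈ 0.8544978.
For 10 digits: m = 10·ln10 / (−ln 0.8544978) = 23.0259/0.157241 = 146.437; round up → m = 147.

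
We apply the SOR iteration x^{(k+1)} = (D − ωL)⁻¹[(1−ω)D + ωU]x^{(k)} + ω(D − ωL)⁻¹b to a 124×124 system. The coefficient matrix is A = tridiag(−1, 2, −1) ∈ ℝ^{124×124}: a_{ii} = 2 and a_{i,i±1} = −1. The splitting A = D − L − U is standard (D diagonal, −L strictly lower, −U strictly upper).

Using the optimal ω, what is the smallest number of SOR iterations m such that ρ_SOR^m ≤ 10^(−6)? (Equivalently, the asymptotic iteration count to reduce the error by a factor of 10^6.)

spectrum of D⁻¹(L+U) = {cos(kπ/125) : 1≤k≤124}; ρ_J = cos(π/125) = 0.9996842.
√(1−ρ_J²) simplifies to sin(π/125) = 0.0251301.
So ω* = 2/1.0251301 = 1.9509719 (Young).
and ρ(B_{ω*}) = 1.9509719 − 1 = 0.9509719.
6·ln10 = 13.8155; −ln(0.9509719) = 0.0502708; m = ⌈13.8155/0.0502708⌉ = ⌈274.822⌉ = 275.

m = 275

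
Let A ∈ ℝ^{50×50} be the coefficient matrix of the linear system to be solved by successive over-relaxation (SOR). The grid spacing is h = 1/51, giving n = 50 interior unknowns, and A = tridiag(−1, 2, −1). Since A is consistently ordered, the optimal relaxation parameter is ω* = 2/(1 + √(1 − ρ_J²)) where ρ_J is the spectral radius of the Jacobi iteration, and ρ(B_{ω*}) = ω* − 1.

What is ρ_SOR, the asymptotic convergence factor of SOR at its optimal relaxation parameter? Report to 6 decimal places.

With n=50, ρ(Jacobi) = cos(π/51) = 0.998103.
√(1−ρ_J²) = |sin(π/51)| = 0.0615609
So ω* = 2/1.0615609 = 1.884018 (Young).
ρ_SOR = ω* − 1 = 1.884018 − 1 = 0.884018.

ρ_SOR = 0.884018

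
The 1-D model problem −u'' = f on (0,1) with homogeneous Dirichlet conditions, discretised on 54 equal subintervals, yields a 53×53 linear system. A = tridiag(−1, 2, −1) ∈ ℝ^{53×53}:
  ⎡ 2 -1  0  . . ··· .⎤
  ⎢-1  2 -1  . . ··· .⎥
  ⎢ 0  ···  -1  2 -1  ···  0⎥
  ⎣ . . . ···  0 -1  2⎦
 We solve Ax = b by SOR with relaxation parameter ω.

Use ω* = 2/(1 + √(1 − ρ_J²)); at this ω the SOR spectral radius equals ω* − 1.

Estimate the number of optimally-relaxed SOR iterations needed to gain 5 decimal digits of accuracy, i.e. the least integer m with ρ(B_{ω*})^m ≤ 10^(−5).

m = 99

B_J for the 53×53 system has eigenvalues cos(kπ/54); ρ_J = cos(π/54) = 0.9983082.
1 − cos²(π/54) = sin²(π/54) ⇒ √(1−ρ_J²) = sin(π/54) = 0.0581448.
ω* = 2/(1 + 0.0581448) = 2/1.0581448 = 1.8901005.
ρ(B_{ω*}) = ω*−1 = 0.8901005
(0.8901005)^m ≤ 10^{−5}  ⇒  m·ln(0.8901005) ≤ −5·ln10  ⇒  m ≥ 98.890  ⇒  m = 99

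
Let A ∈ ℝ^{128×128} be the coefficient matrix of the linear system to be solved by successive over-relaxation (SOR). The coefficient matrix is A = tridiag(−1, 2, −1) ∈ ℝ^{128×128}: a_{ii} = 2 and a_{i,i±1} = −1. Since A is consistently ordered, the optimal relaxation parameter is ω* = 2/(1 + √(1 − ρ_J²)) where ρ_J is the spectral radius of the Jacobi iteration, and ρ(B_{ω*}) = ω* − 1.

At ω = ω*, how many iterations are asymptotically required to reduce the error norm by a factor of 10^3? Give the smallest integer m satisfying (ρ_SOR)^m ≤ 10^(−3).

m = 142

With n=128, ρ(Jacobi) = cos(π/129) = 0.9997035.
root = sin(π/129) = 0.0243510  (since 1−cos² = sin²).
ω* = 2/(1 + 0.0243510) = 2/1.0243510 = 1.9524558.
At ω = 1.9524558 every |λ(B_ω)| = ω−1, so ρ_SOR = 0.9524558.
m ≥ 3·ln10 / (−ln 0.9524558) = 141.809; smallest integer m = 142.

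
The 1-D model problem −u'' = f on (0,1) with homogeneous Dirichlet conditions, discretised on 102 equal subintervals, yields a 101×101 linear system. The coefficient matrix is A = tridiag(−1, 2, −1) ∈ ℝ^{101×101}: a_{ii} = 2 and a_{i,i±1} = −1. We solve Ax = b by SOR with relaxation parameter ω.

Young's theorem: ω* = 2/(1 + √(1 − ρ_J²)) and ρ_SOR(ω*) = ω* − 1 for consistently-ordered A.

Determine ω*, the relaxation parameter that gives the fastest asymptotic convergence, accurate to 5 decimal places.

With n=101, ρ(Jacobi) = cos(π/102) = 0.99953.
√(1 − cos²(π/102)) = sin(π/102) ≈ 0.030795.
[ω*] 2 ÷ (1 + 0.030795) = 2 ÷ 1.030795 = 1.94025.
At ω = 1.94025 every |λ(B_ω)| = ω−1, so ρ_SOR = 0.94025.

ω* = 1.94025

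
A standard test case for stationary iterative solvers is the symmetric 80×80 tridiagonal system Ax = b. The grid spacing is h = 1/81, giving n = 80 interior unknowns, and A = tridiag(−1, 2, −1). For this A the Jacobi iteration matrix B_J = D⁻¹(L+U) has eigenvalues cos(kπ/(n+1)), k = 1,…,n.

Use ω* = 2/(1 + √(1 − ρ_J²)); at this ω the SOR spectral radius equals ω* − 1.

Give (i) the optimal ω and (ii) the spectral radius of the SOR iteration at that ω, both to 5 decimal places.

n=80: λ(B_J) = 1 − λ(A)/2 = cos(kπ/81); k=1 gives ρ_J = 0.99925.
root = sin(π/81) = 0.038775  (since 1−cos² = sin²).
[ω*] 2 ÷ (1 + 0.038775) = 2 ÷ 1.038775 = 1.92534.
ρ_SOR = ω* − 1 ≈ 0.92534.

ω* = 1.92534, ρ_SOR = 0.92534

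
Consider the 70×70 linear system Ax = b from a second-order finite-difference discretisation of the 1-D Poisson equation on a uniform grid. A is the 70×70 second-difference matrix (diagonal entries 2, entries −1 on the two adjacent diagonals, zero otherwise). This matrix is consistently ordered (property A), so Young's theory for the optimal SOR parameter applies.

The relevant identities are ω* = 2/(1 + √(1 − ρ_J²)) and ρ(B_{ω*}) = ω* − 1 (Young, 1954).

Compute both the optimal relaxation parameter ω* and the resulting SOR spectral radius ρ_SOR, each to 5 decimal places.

B_J for the 70×70 system has eigenvalues cos(kπ/71); ρ_J = cos(π/71) = 0.99902.
√(1 − cos²(π/71)) = sin(π/71) ≈ 0.044233.
[ω*] 2 ÷ (1 + 0.044233) = 2 ÷ 1.044233 = 1.91528.
and ρ(B_{ω*}) = 1.91528 − 1 = 0.91528.

ω* = 1.91528, ρ_SOR = 0.91528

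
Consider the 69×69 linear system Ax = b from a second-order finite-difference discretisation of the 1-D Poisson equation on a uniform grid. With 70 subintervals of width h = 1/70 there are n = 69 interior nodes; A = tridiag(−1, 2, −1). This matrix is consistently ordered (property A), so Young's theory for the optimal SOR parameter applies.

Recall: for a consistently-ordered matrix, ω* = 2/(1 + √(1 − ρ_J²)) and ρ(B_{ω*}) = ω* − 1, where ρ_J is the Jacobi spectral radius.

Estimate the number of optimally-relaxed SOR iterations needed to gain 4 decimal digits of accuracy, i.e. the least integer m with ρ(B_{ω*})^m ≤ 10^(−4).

m = 103

With n=69, ρ(Jacobi) = cos(π/70) = 0.9989931.
√(1−ρ_J²) simplifies to sin(π/70) = 0.0448648.
Then 2/(1+√(1−ρ_J²)) = 2/(1+0.0448648); ω* = 2/1.0448648 = 1.9141232.
Hence ρ(B_{ω*}) = 1.9141232 − 1 = 0.9141232.
m ≥ 4·ln10 / (−ln 0.9141232) = 102.577; smallest integer m = 103.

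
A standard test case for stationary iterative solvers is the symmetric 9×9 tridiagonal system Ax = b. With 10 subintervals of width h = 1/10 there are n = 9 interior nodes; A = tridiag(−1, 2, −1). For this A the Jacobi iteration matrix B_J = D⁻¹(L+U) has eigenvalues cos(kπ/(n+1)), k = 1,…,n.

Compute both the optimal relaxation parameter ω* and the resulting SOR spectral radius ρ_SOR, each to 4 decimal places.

ω* = 1.5279, ρ_SOR = 0.5279

With n=9, ρ(Jacobi) = cos(π/10) = 0.9511.
√(1−ρ_J²) = |sin(π/10)| = 0.30902
Young: ω* = 2/(1+√(1−ρ_J²)) = 2/(1+0.30902) = 2/1.30902 = 1.5279.
At ω = 1.5279 every |λ(B_ω)| = ω−1, so ρ_SOR = 0.5279.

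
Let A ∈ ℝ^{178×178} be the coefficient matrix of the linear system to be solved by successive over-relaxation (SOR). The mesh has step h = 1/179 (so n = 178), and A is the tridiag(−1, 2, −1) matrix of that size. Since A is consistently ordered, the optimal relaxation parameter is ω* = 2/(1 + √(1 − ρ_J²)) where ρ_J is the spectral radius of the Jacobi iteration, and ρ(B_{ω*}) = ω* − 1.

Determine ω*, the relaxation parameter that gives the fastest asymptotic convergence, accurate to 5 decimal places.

ω* = 1.96551

ρ_J = max_k |cos(kπ/179)| = cos(π/179) = 0.99985
1 − cos²(π/179) = sin²(π/179) ⇒ √(1−ρ_J²) = sin(π/179) = 0.017550.
ω* = 2/(1+0.017550) = 1.96551
ρ_SOR = ω* − 1 = 1.96551 − 1 = 0.96551.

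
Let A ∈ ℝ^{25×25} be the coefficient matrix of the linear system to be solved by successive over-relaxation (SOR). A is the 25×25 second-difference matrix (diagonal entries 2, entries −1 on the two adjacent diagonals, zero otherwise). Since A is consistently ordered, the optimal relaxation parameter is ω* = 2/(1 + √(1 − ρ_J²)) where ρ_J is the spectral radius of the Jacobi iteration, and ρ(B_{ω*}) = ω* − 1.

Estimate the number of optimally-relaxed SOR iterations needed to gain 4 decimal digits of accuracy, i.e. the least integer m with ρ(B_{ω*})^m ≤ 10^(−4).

With n=25, ρ(Jacobi) = cos(π/26) = 0.9927089.
root = sin(π/26) = 0.1205367  (since 1−cos² = sin²).
ω* = 2 / (1 + 0.1205367) = 2 / 1.1205367 ≈ 1.7848590.
ρ_SOR = ω* − 1 ≈ 0.7848590.
(0.7848590)^m ≤ 10^{−4}  ⇒  m·ln(0.7848590) ≤ −4·ln10  ⇒  m ≥ 38.020  ⇒  m = 39

m = 39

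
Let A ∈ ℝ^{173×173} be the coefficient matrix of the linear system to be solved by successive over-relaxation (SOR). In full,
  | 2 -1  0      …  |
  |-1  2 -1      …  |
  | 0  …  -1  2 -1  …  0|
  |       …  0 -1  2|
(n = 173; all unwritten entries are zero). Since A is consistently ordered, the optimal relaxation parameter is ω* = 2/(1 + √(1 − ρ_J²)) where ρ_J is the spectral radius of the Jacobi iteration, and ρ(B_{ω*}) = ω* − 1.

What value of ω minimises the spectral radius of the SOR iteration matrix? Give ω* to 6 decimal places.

spectrum of D⁻¹(L+U) = {cos(kπ/174) : 1≤k≤173}; ρ_J = cos(π/174) = 0.999837.
1 − cos²(π/174) = sin²(π/174) ⇒ √(1−ρ_J²) = sin(π/174) = 0.0180541.
Young: ω* = 2/(1+√(1−ρ_J²)) = 2/(1+0.0180541) = 2/1.0180541 = 1.964532.
Hence ρ(B_{ω*}) = 1.964532 − 1 = 0.964532.

ω* = 1.964532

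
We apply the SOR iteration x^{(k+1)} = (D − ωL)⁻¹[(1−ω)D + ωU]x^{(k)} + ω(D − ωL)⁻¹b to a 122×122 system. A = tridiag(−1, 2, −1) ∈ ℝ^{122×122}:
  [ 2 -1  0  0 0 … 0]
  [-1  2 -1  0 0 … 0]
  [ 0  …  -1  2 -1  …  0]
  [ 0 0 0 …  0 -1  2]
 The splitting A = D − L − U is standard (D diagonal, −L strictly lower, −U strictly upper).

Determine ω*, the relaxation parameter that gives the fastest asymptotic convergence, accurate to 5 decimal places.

ω* = 1.95019

With n=122, ρ(Jacobi) = cos(π/123) = 0.99967.
root = sin(π/123) = 0.025539  (since 1−cos² = sin²).
So ω* = 2/1.025539 = 1.95019 (Young).
ρ_SOR = ω* − 1 ≈ 0.95019.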